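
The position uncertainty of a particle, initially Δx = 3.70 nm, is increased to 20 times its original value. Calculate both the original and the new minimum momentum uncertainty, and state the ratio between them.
Original Δp_min = 1.425 × 10^-26 kg·m/s; new Δp'_min = 7.125 × 10^-28 kg·m/s; ratio Δp'_min/Δp_min = 1/20.

From the uncertainty principle ΔxΔp ≥ ℏ/2, the minimum momentum uncertainty is Δp_min = ℏ/(2Δx).

Original (Δx = 3.70 nm = 3.700e-09 m):
Δp_min = (1.055e-34 J·s)/(2 × 3.700e-09 m) = 1.425e-26 kg·m/s

When Δx → 20Δx:
Δp'_min = ℏ/(2 × 20Δx) = (1/20) × ℏ/(2Δx) = (1/20) × Δp_min
Δp'_min = 1/20 × 1.425e-26 kg·m/s = 7.125e-28 kg·m/s

Since Δp_min ∝ 1/Δx, when Δx is increased to 20 times its original value, Δp_min decreases to 1/20 of its original value.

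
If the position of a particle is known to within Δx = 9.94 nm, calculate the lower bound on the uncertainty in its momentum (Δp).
5.305 × 10^-27 kg·m/s

Using the Heisenberg uncertainty principle:
ΔxΔp ≥ ℏ/2

The minimum uncertainty in momentum is:
Δp_min = ℏ/(2Δx)
Δp_min = (1.055e-34 J·s) / (2 × 9.940e-09 m)
Δp_min = 5.305e-27 kg·m/s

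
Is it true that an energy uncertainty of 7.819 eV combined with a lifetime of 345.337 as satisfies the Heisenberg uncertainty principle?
Yes, it satisfies the uncertainty relation.

Calculate the product ΔEΔt:
ΔE = 7.819 eV = 1.253e-18 J
ΔEΔt = (1.253e-18 J) × (3.453e-16 s)
ΔEΔt = 4.326e-34 J·s

Compare to the minimum allowed value ℏ/2:
ℏ/2 = 5.273e-35 J·s

Since ΔEΔt = 4.326e-34 J·s ≥ 5.273e-35 J·s = ℏ/2,
this satisfies the uncertainty relation.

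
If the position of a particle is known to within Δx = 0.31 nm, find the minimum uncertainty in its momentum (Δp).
1.701 × 10^-25 kg·m/s

Using the Heisenberg uncertainty principle:
ΔxΔp ≥ ℏ/2

The minimum uncertainty in momentum is:
Δp_min = ℏ/(2Δx)
Δp_min = (1.055e-34 J·s) / (2 × 3.100e-10 m)
Δp_min = 1.701e-25 kg·m/s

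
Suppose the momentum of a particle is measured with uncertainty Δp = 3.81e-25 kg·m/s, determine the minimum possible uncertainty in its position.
138.395 pm

Using the Heisenberg uncertainty principle:
ΔxΔp ≥ ℏ/2

The minimum uncertainty in position is:
Δx_min = ℏ/(2Δp)
Δx_min = (1.055e-34 J·s) / (2 × 3.810e-25 kg·m/s)
Δx_min = 1.384e-10 m = 138.395 pm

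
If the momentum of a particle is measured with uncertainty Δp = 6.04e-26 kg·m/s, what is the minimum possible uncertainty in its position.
872.990 pm

Using the Heisenberg uncertainty principle:
ΔxΔp ≥ ℏ/2

The minimum uncertainty in position is:
Δx_min = ℏ/(2Δp)
Δx_min = (1.055e-34 J·s) / (2 × 6.040e-26 kg·m/s)
Δx_min = 8.730e-10 m = 872.990 pm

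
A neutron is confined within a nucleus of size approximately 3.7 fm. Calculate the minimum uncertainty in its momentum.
1.425 × 10^-20 kg·m/s

Using the Heisenberg uncertainty principle:
ΔxΔp ≥ ℏ/2

With Δx ≈ L = 3.700e-15 m (the confinement size):
Δp_min = ℏ/(2Δx)
Δp_min = (1.055e-34 J·s) / (2 × 3.700e-15 m)
Δp_min = 1.425e-20 kg·m/s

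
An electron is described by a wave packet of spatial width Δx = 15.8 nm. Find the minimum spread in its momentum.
3.337 × 10^-27 kg·m/s

For a wave packet, the spatial width Δx and momentum spread Δp are related by the uncertainty principle:
ΔxΔp ≥ ℏ/2

The minimum momentum spread is:
Δp_min = ℏ/(2Δx)
Δp_min = (1.055e-34 J·s) / (2 × 1.580e-08 m)
Δp_min = 3.337e-27 kg·m/s

A wave packet cannot have both a well-defined position and well-defined momentum.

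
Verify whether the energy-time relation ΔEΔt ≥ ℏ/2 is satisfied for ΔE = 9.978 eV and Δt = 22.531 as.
No, it violates the uncertainty relation.

Calculate the product ΔEΔt:
ΔE = 9.978 eV = 1.599e-18 J
ΔEΔt = (1.599e-18 J) × (2.253e-17 s)
ΔEΔt = 3.602e-35 J·s

Compare to the minimum allowed value ℏ/2:
ℏ/2 = 5.273e-35 J·s

Since ΔEΔt = 3.602e-35 J·s < 5.273e-35 J·s = ℏ/2,
this violates the uncertainty relation.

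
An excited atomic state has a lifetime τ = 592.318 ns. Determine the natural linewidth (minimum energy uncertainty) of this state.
555.624 peV

Using the energy-time uncertainty principle:
ΔEΔt ≥ ℏ/2

The lifetime τ represents the time uncertainty Δt.
The natural linewidth (minimum energy uncertainty) is:

ΔE = ℏ/(2τ)
ΔE = (1.055e-34 J·s) / (2 × 5.923e-07 s)
ΔE = 8.902e-29 J = 555.624 peV

This natural linewidth limits the precision of spectroscopic measurements.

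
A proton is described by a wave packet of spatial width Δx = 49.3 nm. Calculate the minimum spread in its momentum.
1.070 × 10^-27 kg·m/s

For a wave packet, the spatial width Δx and momentum spread Δp are related by the uncertainty principle:
ΔxΔp ≥ ℏ/2

The minimum momentum spread is:
Δp_min = ℏ/(2Δx)
Δp_min = (1.055e-34 J·s) / (2 × 4.930e-08 m)
Δp_min = 1.070e-27 kg·m/s

A wave packet cannot have both a well-defined position and well-defined momentum.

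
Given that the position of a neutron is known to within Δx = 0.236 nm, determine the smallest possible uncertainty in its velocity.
133.395 m/s

Using the Heisenberg uncertainty principle and Δp = mΔv:
ΔxΔp ≥ ℏ/2
Δx(mΔv) ≥ ℏ/2

The minimum uncertainty in velocity is:
Δv_min = ℏ/(2mΔx)
Δv_min = (1.055e-34 J·s) / (2 × 1.675e-27 kg × 2.360e-10 m)
Δv_min = 1.334e+02 m/s = 133.395 m/s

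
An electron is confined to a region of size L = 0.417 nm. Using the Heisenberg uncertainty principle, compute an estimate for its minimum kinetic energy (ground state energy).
54.776 meV

Using the uncertainty principle to estimate ground state energy:

1. The position uncertainty is approximately the confinement size:
   Δx ≈ L = 4.170e-10 m

2. From ΔxΔp ≥ ℏ/2, the minimum momentum uncertainty is:
   Δp ≈ ℏ/(2L) = 1.264e-25 kg·m/s

3. The kinetic energy is approximately:
   KE ≈ (Δp)²/(2m) = (1.264e-25)²/(2 × 9.109e-31 kg)
   KE ≈ 8.776e-21 J = 54.776 meV

This is an order-of-magnitude estimate of the ground state energy.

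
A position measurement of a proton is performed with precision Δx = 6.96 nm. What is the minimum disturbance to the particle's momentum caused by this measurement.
7.576 × 10^-27 kg·m/s

The uncertainty principle implies that measuring position disturbs momentum:
ΔxΔp ≥ ℏ/2

When we measure position with precision Δx, we necessarily introduce a momentum uncertainty:
Δp ≥ ℏ/(2Δx)
Δp_min = (1.055e-34 J·s) / (2 × 6.960e-09 m)
Δp_min = 7.576e-27 kg·m/s

The more precisely we measure position, the greater the momentum disturbance.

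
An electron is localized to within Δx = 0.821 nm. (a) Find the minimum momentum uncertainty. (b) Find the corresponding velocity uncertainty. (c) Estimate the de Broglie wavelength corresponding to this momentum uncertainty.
(a) Δp_min = 6.422 × 10^-26 kg·m/s
(b) Δv_min = 70.504 km/s
(c) λ_dB = 10.317 nm

Step-by-step:

(a) From the uncertainty principle:
Δp_min = ℏ/(2Δx) = (1.055e-34 J·s)/(2 × 8.210e-10 m) = 6.422e-26 kg·m/s

(b) The velocity uncertainty:
Δv = Δp/m = (6.422e-26 kg·m/s)/(9.109e-31 kg) = 7.050e+04 m/s = 70.504 km/s

(c) The de Broglie wavelength for this momentum:
λ = h/p = (6.626e-34 J·s)/(6.422e-26 kg·m/s) = 1.032e-08 m = 10.317 nm

Note: The de Broglie wavelength is comparable to the localization size, as expected from wave-particle duality.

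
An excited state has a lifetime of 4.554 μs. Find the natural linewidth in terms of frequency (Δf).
17.474 kHz

Using the energy-time uncertainty principle and E = hf:
ΔEΔt ≥ ℏ/2
hΔf·Δt ≥ ℏ/2

The minimum frequency uncertainty is:
Δf = ℏ/(2hτ) = 1/(4πτ)
Δf = 1/(4π × 4.554e-06 s)
Δf = 1.747e+04 Hz = 17.474 kHz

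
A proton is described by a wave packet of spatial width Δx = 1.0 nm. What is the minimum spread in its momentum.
5.273 × 10^-26 kg·m/s

For a wave packet, the spatial width Δx and momentum spread Δp are related by the uncertainty principle:
ΔxΔp ≥ ℏ/2

The minimum momentum spread is:
Δp_min = ℏ/(2Δx)
Δp_min = (1.055e-34 J·s) / (2 × 1.000e-09 m)
Δp_min = 5.273e-26 kg·m/s

A wave packet cannot have both a well-defined position and well-defined momentum.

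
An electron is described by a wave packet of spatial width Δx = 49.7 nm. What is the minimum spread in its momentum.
1.061 × 10^-27 kg·m/s

For a wave packet, the spatial width Δx and momentum spread Δp are related by the uncertainty principle:
ΔxΔp ≥ ℏ/2

The minimum momentum spread is:
Δp_min = ℏ/(2Δx)
Δp_min = (1.055e-34 J·s) / (2 × 4.970e-08 m)
Δp_min = 1.061e-27 kg·m/s

A wave packet cannot have both a well-defined position and well-defined momentum.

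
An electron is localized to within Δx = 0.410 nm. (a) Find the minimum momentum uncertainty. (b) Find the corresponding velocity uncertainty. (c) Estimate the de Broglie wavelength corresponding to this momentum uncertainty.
(a) Δp_min = 1.286 × 10^-25 kg·m/s
(b) Δv_min = 141.180 km/s
(c) λ_dB = 5.152 nm

Step-by-step:

(a) From the uncertainty principle:
Δp_min = ℏ/(2Δx) = (1.055e-34 J·s)/(2 × 4.100e-10 m) = 1.286e-25 kg·m/s

(b) The velocity uncertainty:
Δv = Δp/m = (1.286e-25 kg·m/s)/(9.109e-31 kg) = 1.412e+05 m/s = 141.180 km/s

(c) The de Broglie wavelength for this momentum:
λ = h/p = (6.626e-34 J·s)/(1.286e-25 kg·m/s) = 5.152e-09 m = 5.152 nm

Note: The de Broglie wavelength is comparable to the localization size, as expected from wave-particle duality.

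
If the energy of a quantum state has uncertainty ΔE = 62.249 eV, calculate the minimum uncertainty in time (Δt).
5.287 as

Using the energy-time uncertainty principle:
ΔEΔt ≥ ℏ/2

The minimum uncertainty in time is:
Δt_min = ℏ/(2ΔE)
Δt_min = (1.055e-34 J·s) / (2 × 9.973e-18 J)
Δt_min = 5.287e-18 s = 5.287 as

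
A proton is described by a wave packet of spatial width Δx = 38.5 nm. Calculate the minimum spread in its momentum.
1.370 × 10^-27 kg·m/s

For a wave packet, the spatial width Δx and momentum spread Δp are related by the uncertainty principle:
ΔxΔp ≥ ℏ/2

The minimum momentum spread is:
Δp_min = ℏ/(2Δx)
Δp_min = (1.055e-34 J·s) / (2 × 3.850e-08 m)
Δp_min = 1.370e-27 kg·m/s

A wave packet cannot have both a well-defined position and well-defined momentum.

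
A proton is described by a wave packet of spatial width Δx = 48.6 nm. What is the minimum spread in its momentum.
1.085 × 10^-27 kg·m/s

For a wave packet, the spatial width Δx and momentum spread Δp are related by the uncertainty principle:
ΔxΔp ≥ ℏ/2

The minimum momentum spread is:
Δp_min = ℏ/(2Δx)
Δp_min = (1.055e-34 J·s) / (2 × 4.860e-08 m)
Δp_min = 1.085e-27 kg·m/s

A wave packet cannot have both a well-defined position and well-defined momentum.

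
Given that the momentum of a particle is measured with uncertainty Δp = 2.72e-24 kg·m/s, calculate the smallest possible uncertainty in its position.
19.386 pm

Using the Heisenberg uncertainty principle:
ΔxΔp ≥ ℏ/2

The minimum uncertainty in position is:
Δx_min = ℏ/(2Δp)
Δx_min = (1.055e-34 J·s) / (2 × 2.720e-24 kg·m/s)
Δx_min = 1.939e-11 m = 19.386 pm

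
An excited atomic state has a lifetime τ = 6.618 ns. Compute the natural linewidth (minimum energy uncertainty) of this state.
49.729 neV

Using the energy-time uncertainty principle:
ΔEΔt ≥ ℏ/2

The lifetime τ represents the time uncertainty Δt.
The natural linewidth (minimum energy uncertainty) is:

ΔE = ℏ/(2τ)
ΔE = (1.055e-34 J·s) / (2 × 6.618e-09 s)
ΔE = 7.967e-27 J = 49.729 neV

This natural linewidth limits the precision of spectroscopic measurements.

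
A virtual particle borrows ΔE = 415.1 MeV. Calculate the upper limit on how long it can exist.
7.928 × 10^-25 s

Using the energy-time uncertainty principle:
ΔEΔt ≥ ℏ/2

For a virtual particle borrowing energy ΔE, the maximum lifetime is:
Δt_max = ℏ/(2ΔE)

Converting energy:
ΔE = 415.1 MeV = 6.651e-11 J

Δt_max = (1.055e-34 J·s) / (2 × 6.651e-11 J)
Δt_max = 7.928e-25 s = 7.928 × 10^-25 s

Virtual particles with higher borrowed energy exist for shorter times.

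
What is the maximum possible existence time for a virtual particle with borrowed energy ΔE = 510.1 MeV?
6.452 × 10^-25 s

Using the energy-time uncertainty principle:
ΔEΔt ≥ ℏ/2

For a virtual particle borrowing energy ΔE, the maximum lifetime is:
Δt_max = ℏ/(2ΔE)

Converting energy:
ΔE = 510.1 MeV = 8.173e-11 J

Δt_max = (1.055e-34 J·s) / (2 × 8.173e-11 J)
Δt_max = 6.452e-25 s = 6.452 × 10^-25 s

Virtual particles with higher borrowed energy exist for shorter times.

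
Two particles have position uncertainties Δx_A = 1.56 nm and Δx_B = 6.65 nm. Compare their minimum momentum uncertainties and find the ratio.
Particle A has the larger minimum momentum uncertainty, by a factor of 4.26.

For each particle, the minimum momentum uncertainty is Δp_min = ℏ/(2Δx):

Particle A: Δp_A = ℏ/(2×1.560e-09 m) = 3.380e-26 kg·m/s
Particle B: Δp_B = ℏ/(2×6.650e-09 m) = 7.929e-27 kg·m/s

Ratio: Δp_A/Δp_B = 4.26

Since Δp_min ∝ 1/Δx, the particle with smaller position uncertainty (A) has larger momentum uncertainty.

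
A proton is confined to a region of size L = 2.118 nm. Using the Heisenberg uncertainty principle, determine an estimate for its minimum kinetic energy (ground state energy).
1.156 μeV

Using the uncertainty principle to estimate ground state energy:

1. The position uncertainty is approximately the confinement size:
   Δx ≈ L = 2.118e-09 m

2. From ΔxΔp ≥ ℏ/2, the minimum momentum uncertainty is:
   Δp ≈ ℏ/(2L) = 2.490e-26 kg·m/s

3. The kinetic energy is approximately:
   KE ≈ (Δp)²/(2m) = (2.490e-26)²/(2 × 1.673e-27 kg)
   KE ≈ 1.853e-25 J = 1.156 μeV

This is an order-of-magnitude estimate of the ground state energy.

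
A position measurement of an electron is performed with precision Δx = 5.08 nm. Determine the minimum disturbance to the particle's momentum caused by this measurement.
1.038 × 10^-26 kg·m/s

The uncertainty principle implies that measuring position disturbs momentum:
ΔxΔp ≥ ℏ/2

When we measure position with precision Δx, we necessarily introduce a momentum uncertainty:
Δp ≥ ℏ/(2Δx)
Δp_min = (1.055e-34 J·s) / (2 × 5.080e-09 m)
Δp_min = 1.038e-26 kg·m/s

The more precisely we measure position, the greater the momentum disturbance.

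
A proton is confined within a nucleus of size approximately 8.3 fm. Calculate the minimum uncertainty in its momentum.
6.353 × 10^-21 kg·m/s

Using the Heisenberg uncertainty principle:
ΔxΔp ≥ ℏ/2

With Δx ≈ L = 8.300e-15 m (the confinement size):
Δp_min = ℏ/(2Δx)
Δp_min = (1.055e-34 J·s) / (2 × 8.300e-15 m)
Δp_min = 6.353e-21 kg·m/s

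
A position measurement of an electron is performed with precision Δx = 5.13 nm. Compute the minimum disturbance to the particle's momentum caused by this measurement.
1.028 × 10^-26 kg·m/s

The uncertainty principle implies that measuring position disturbs momentum:
ΔxΔp ≥ ℏ/2

When we measure position with precision Δx, we necessarily introduce a momentum uncertainty:
Δp ≥ ℏ/(2Δx)
Δp_min = (1.055e-34 J·s) / (2 × 5.130e-09 m)
Δp_min = 1.028e-26 kg·m/s

The more precisely we measure position, the greater the momentum disturbance.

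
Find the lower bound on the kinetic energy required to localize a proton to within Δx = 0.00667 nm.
116.601 meV

Localizing a particle requires giving it sufficient momentum uncertainty:

1. From uncertainty principle: Δp ≥ ℏ/(2Δx)
   Δp_min = (1.055e-34 J·s) / (2 × 6.670e-12 m)
   Δp_min = 7.905e-24 kg·m/s

2. This momentum uncertainty corresponds to kinetic energy:
   KE ≈ (Δp)²/(2m) = (7.905e-24)²/(2 × 1.673e-27 kg)
   KE = 1.868e-20 J = 116.601 meV

Tighter localization requires more energy.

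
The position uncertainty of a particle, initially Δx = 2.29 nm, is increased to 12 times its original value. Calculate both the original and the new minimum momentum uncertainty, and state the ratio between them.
Original Δp_min = 2.303 × 10^-26 kg·m/s; new Δp'_min = 1.919 × 10^-27 kg·m/s; ratio Δp'_min/Δp_min = 1/12.

From the uncertainty principle ΔxΔp ≥ ℏ/2, the minimum momentum uncertainty is Δp_min = ℏ/(2Δx).

Original (Δx = 2.29 nm = 2.290e-09 m):
Δp_min = (1.055e-34 J·s)/(2 × 2.290e-09 m) = 2.303e-26 kg·m/s

When Δx → 12Δx:
Δp'_min = ℏ/(2 × 12Δx) = (1/12) × ℏ/(2Δx) = (1/12) × Δp_min
Δp'_min = 1/12 × 2.303e-26 kg·m/s = 1.919e-27 kg·m/s

Since Δp_min ∝ 1/Δx, when Δx is increased to 12 times its original value, Δp_min decreases to 1/12 of its original value.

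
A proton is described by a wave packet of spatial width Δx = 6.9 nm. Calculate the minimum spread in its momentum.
7.642 × 10^-27 kg·m/s

For a wave packet, the spatial width Δx and momentum spread Δp are related by the uncertainty principle:
ΔxΔp ≥ ℏ/2

The minimum momentum spread is:
Δp_min = ℏ/(2Δx)
Δp_min = (1.055e-34 J·s) / (2 × 6.900e-09 m)
Δp_min = 7.642e-27 kg·m/s

A wave packet cannot have both a well-defined position and well-defined momentum.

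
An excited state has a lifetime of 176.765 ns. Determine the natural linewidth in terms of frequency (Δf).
450.188 kHz

Using the energy-time uncertainty principle and E = hf:
ΔEΔt ≥ ℏ/2
hΔf·Δt ≥ ℏ/2

The minimum frequency uncertainty is:
Δf = ℏ/(2hτ) = 1/(4πτ)
Δf = 1/(4π × 1.768e-07 s)
Δf = 4.502e+05 Hz = 450.188 kHz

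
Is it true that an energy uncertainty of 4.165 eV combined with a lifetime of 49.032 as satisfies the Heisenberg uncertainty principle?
No, it violates the uncertainty relation.

Calculate the product ΔEΔt:
ΔE = 4.165 eV = 6.673e-19 J
ΔEΔt = (6.673e-19 J) × (4.903e-17 s)
ΔEΔt = 3.272e-35 J·s

Compare to the minimum allowed value ℏ/2:
ℏ/2 = 5.273e-35 J·s

Since ΔEΔt = 3.272e-35 J·s < 5.273e-35 J·s = ℏ/2,
this violates the uncertainty relation.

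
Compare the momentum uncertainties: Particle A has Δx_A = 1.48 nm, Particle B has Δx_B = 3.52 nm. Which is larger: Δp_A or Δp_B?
Particle A has the larger minimum momentum uncertainty, by a factor of 2.38.

For each particle, the minimum momentum uncertainty is Δp_min = ℏ/(2Δx):

Particle A: Δp_A = ℏ/(2×1.480e-09 m) = 3.563e-26 kg·m/s
Particle B: Δp_B = ℏ/(2×3.520e-09 m) = 1.498e-26 kg·m/s

Ratio: Δp_A/Δp_B = 2.38

Since Δp_min ∝ 1/Δx, the particle with smaller position uncertainty (A) has larger momentum uncertainty.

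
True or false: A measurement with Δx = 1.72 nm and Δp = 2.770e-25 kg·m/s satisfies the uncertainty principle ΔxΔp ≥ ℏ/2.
Yes, it satisfies the uncertainty principle.

Calculate the product ΔxΔp:
ΔxΔp = (1.720e-09 m) × (2.770e-25 kg·m/s)
ΔxΔp = 4.764e-34 J·s

Compare to the minimum allowed value ℏ/2:
ℏ/2 = 5.273e-35 J·s

Since ΔxΔp = 4.764e-34 J·s ≥ 5.273e-35 J·s = ℏ/2,
the measurement satisfies the uncertainty principle.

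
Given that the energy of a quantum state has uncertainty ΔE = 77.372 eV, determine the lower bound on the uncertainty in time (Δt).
4.254 as

Using the energy-time uncertainty principle:
ΔEΔt ≥ ℏ/2

The minimum uncertainty in time is:
Δt_min = ℏ/(2ΔE)
Δt_min = (1.055e-34 J·s) / (2 × 1.240e-17 J)
Δt_min = 4.254e-18 s = 4.254 as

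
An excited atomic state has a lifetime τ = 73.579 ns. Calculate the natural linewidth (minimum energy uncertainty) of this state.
4.473 neV

Using the energy-time uncertainty principle:
ΔEΔt ≥ ℏ/2

The lifetime τ represents the time uncertainty Δt.
The natural linewidth (minimum energy uncertainty) is:

ΔE = ℏ/(2τ)
ΔE = (1.055e-34 J·s) / (2 × 7.358e-08 s)
ΔE = 7.166e-28 J = 4.473 neV

This natural linewidth limits the precision of spectroscopic measurements.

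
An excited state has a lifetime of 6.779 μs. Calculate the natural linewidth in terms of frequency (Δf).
11.739 kHz

Using the energy-time uncertainty principle and E = hf:
ΔEΔt ≥ ℏ/2
hΔf·Δt ≥ ℏ/2

The minimum frequency uncertainty is:
Δf = ℏ/(2hτ) = 1/(4πτ)
Δf = 1/(4π × 6.779e-06 s)
Δf = 1.174e+04 Hz = 11.739 kHz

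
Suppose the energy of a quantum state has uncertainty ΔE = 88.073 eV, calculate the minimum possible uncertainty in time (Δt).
3.737 as

Using the energy-time uncertainty principle:
ΔEΔt ≥ ℏ/2

The minimum uncertainty in time is:
Δt_min = ℏ/(2ΔE)
Δt_min = (1.055e-34 J·s) / (2 × 1.411e-17 J)
Δt_min = 3.737e-18 s = 3.737 as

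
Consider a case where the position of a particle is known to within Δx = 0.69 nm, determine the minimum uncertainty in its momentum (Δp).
7.642 × 10^-26 kg·m/s

Using the Heisenberg uncertainty principle:
ΔxΔp ≥ ℏ/2

The minimum uncertainty in momentum is:
Δp_min = ℏ/(2Δx)
Δp_min = (1.055e-34 J·s) / (2 × 6.900e-10 m)
Δp_min = 7.642e-26 kg·m/s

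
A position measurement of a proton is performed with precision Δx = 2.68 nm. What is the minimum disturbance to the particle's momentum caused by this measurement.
1.967 × 10^-26 kg·m/s

The uncertainty principle implies that measuring position disturbs momentum:
ΔxΔp ≥ ℏ/2

When we measure position with precision Δx, we necessarily introduce a momentum uncertainty:
Δp ≥ ℏ/(2Δx)
Δp_min = (1.055e-34 J·s) / (2 × 2.680e-09 m)
Δp_min = 1.967e-26 kg·m/s

The more precisely we measure position, the greater the momentum disturbance.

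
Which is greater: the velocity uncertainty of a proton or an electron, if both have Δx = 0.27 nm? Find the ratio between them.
The electron has the larger minimum velocity uncertainty, by a ratio of 1836.2.

For both particles, Δp_min = ℏ/(2Δx) = 1.953e-25 kg·m/s (same for both).

The velocity uncertainty is Δv = Δp/m:
- proton: Δv = 1.953e-25 / 1.673e-27 = 1.168e+02 m/s = 116.757 m/s
- electron: Δv = 1.953e-25 / 9.109e-31 = 2.144e+05 m/s = 214.385 km/s

Ratio: 2.144e+05 / 1.168e+02 = 1836.2

The lighter particle has larger velocity uncertainty because Δv ∝ 1/m.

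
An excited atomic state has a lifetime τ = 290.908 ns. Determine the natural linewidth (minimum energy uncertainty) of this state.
1.131 neV

Using the energy-time uncertainty principle:
ΔEΔt ≥ ℏ/2

The lifetime τ represents the time uncertainty Δt.
The natural linewidth (minimum energy uncertainty) is:

ΔE = ℏ/(2τ)
ΔE = (1.055e-34 J·s) / (2 × 2.909e-07 s)
ΔE = 1.813e-28 J = 1.131 neV

This natural linewidth limits the precision of spectroscopic measurements.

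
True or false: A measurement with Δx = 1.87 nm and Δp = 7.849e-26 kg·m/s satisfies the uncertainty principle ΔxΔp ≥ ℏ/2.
Yes, it satisfies the uncertainty principle.

Calculate the product ΔxΔp:
ΔxΔp = (1.870e-09 m) × (7.849e-26 kg·m/s)
ΔxΔp = 1.468e-34 J·s

Compare to the minimum allowed value ℏ/2:
ℏ/2 = 5.273e-35 J·s

Since ΔxΔp = 1.468e-34 J·s ≥ 5.273e-35 J·s = ℏ/2,
the measurement satisfies the uncertainty principle.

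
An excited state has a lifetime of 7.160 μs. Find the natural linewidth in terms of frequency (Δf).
11.114 kHz

Using the energy-time uncertainty principle and E = hf:
ΔEΔt ≥ ℏ/2
hΔf·Δt ≥ ℏ/2

The minimum frequency uncertainty is:
Δf = ℏ/(2hτ) = 1/(4πτ)
Δf = 1/(4π × 7.160e-06 s)
Δf = 1.111e+04 Hz = 11.114 kHz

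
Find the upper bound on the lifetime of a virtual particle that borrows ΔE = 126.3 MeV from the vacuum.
2.606 ys

Using the energy-time uncertainty principle:
ΔEΔt ≥ ℏ/2

For a virtual particle borrowing energy ΔE, the maximum lifetime is:
Δt_max = ℏ/(2ΔE)

Converting energy:
ΔE = 126.3 MeV = 2.024e-11 J

Δt_max = (1.055e-34 J·s) / (2 × 2.024e-11 J)
Δt_max = 2.606e-24 s = 2.606 ys

Virtual particles with higher borrowed energy exist for shorter times.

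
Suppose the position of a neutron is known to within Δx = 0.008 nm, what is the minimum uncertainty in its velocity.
3.935 km/s

Using the Heisenberg uncertainty principle and Δp = mΔv:
ΔxΔp ≥ ℏ/2
Δx(mΔv) ≥ ℏ/2

The minimum uncertainty in velocity is:
Δv_min = ℏ/(2mΔx)
Δv_min = (1.055e-34 J·s) / (2 × 1.675e-27 kg × 8.000e-12 m)
Δv_min = 3.935e+03 m/s = 3.935 km/s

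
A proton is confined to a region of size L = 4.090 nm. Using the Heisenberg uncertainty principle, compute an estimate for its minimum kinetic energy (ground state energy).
310.104 neV

Using the uncertainty principle to estimate ground state energy:

1. The position uncertainty is approximately the confinement size:
   Δx ≈ L = 4.090e-09 m

2. From ΔxΔp ≥ ℏ/2, the minimum momentum uncertainty is:
   Δp ≈ ℏ/(2L) = 1.289e-26 kg·m/s

3. The kinetic energy is approximately:
   KE ≈ (Δp)²/(2m) = (1.289e-26)²/(2 × 1.673e-27 kg)
   KE ≈ 4.968e-26 J = 310.104 neV

This is an order-of-magnitude estimate of the ground state energy.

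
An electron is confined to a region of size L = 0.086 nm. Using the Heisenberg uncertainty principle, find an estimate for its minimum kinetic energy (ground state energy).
1.288 eV

Using the uncertainty principle to estimate ground state energy:

1. The position uncertainty is approximately the confinement size:
   Δx ≈ L = 8.600e-11 m

2. From ΔxΔp ≥ ℏ/2, the minimum momentum uncertainty is:
   Δp ≈ ℏ/(2L) = 6.131e-25 kg·m/s

3. The kinetic energy is approximately:
   KE ≈ (Δp)²/(2m) = (6.131e-25)²/(2 × 9.109e-31 kg)
   KE ≈ 2.063e-19 J = 1.288 eV

This is an order-of-magnitude estimate of the ground state energy.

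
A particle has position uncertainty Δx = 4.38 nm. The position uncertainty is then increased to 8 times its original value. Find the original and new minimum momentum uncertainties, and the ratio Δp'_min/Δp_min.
Original Δp_min = 1.204 × 10^-26 kg·m/s; new Δp'_min = 1.505 × 10^-27 kg·m/s; ratio Δp'_min/Δp_min = 1/8.

From the uncertainty principle ΔxΔp ≥ ℏ/2, the minimum momentum uncertainty is Δp_min = ℏ/(2Δx).

Original (Δx = 4.38 nm = 4.380e-09 m):
Δp_min = (1.055e-34 J·s)/(2 × 4.380e-09 m) = 1.204e-26 kg·m/s

When Δx → 8Δx:
Δp'_min = ℏ/(2 × 8Δx) = (1/8) × ℏ/(2Δx) = (1/8) × Δp_min
Δp'_min = 1/8 × 1.204e-26 kg·m/s = 1.505e-27 kg·m/s

Since Δp_min ∝ 1/Δx, when Δx is increased to 8 times its original value, Δp_min decreases to 1/8 of its original value.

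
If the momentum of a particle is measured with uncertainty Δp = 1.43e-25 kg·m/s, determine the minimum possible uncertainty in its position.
368.731 pm

Using the Heisenberg uncertainty principle:
ΔxΔp ≥ ℏ/2

The minimum uncertainty in position is:
Δx_min = ℏ/(2Δp)
Δx_min = (1.055e-34 J·s) / (2 × 1.430e-25 kg·m/s)
Δx_min = 3.687e-10 m = 368.731 pm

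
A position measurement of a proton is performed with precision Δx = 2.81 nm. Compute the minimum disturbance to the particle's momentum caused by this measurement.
1.876 × 10^-26 kg·m/s

The uncertainty principle implies that measuring position disturbs momentum:
ΔxΔp ≥ ℏ/2

When we measure position with precision Δx, we necessarily introduce a momentum uncertainty:
Δp ≥ ℏ/(2Δx)
Δp_min = (1.055e-34 J·s) / (2 × 2.810e-09 m)
Δp_min = 1.876e-26 kg·m/s

The more precisely we measure position, the greater the momentum disturbance.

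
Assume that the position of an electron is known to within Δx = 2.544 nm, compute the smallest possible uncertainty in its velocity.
22.753 km/s

Using the Heisenberg uncertainty principle and Δp = mΔv:
ΔxΔp ≥ ℏ/2
Δx(mΔv) ≥ ℏ/2

The minimum uncertainty in velocity is:
Δv_min = ℏ/(2mΔx)
Δv_min = (1.055e-34 J·s) / (2 × 9.109e-31 kg × 2.544e-09 m)
Δv_min = 2.275e+04 m/s = 22.753 km/s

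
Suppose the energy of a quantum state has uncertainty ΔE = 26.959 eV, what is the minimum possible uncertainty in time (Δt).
12.208 as

Using the energy-time uncertainty principle:
ΔEΔt ≥ ℏ/2

The minimum uncertainty in time is:
Δt_min = ℏ/(2ΔE)
Δt_min = (1.055e-34 J·s) / (2 × 4.319e-18 J)
Δt_min = 1.221e-17 s = 12.208 as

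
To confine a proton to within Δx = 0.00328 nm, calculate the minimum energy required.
482.177 meV

Localizing a particle requires giving it sufficient momentum uncertainty:

1. From uncertainty principle: Δp ≥ ℏ/(2Δx)
   Δp_min = (1.055e-34 J·s) / (2 × 3.280e-12 m)
   Δp_min = 1.608e-23 kg·m/s

2. This momentum uncertainty corresponds to kinetic energy:
   KE ≈ (Δp)²/(2m) = (1.608e-23)²/(2 × 1.673e-27 kg)
   KE = 7.725e-20 J = 482.177 meV

Tighter localization requires more energy.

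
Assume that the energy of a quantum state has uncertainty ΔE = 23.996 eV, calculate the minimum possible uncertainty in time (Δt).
13.715 as

Using the energy-time uncertainty principle:
ΔEΔt ≥ ℏ/2

The minimum uncertainty in time is:
Δt_min = ℏ/(2ΔE)
Δt_min = (1.055e-34 J·s) / (2 × 3.845e-18 J)
Δt_min = 1.372e-17 s = 13.715 as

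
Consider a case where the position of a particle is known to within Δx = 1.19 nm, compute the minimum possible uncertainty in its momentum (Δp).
4.431 × 10^-26 kg·m/s

Using the Heisenberg uncertainty principle:
ΔxΔp ≥ ℏ/2

The minimum uncertainty in momentum is:
Δp_min = ℏ/(2Δx)
Δp_min = (1.055e-34 J·s) / (2 × 1.190e-09 m)
Δp_min = 4.431e-26 kg·m/s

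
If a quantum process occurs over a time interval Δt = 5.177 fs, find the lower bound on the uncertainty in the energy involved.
63.571 meV

Using the energy-time uncertainty principle:
ΔEΔt ≥ ℏ/2

The minimum uncertainty in energy is:
ΔE_min = ℏ/(2Δt)
ΔE_min = (1.055e-34 J·s) / (2 × 5.177e-15 s)
ΔE_min = 1.019e-20 J = 63.571 meV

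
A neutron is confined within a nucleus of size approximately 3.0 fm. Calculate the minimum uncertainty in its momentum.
1.758 × 10^-20 kg·m/s

Using the Heisenberg uncertainty principle:
ΔxΔp ≥ ℏ/2

With Δx ≈ L = 3.000e-15 m (the confinement size):
Δp_min = ℏ/(2Δx)
Δp_min = (1.055e-34 J·s) / (2 × 3.000e-15 m)
Δp_min = 1.758e-20 kg·m/s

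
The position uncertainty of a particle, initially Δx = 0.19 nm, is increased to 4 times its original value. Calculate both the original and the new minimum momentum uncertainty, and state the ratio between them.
Original Δp_min = 2.775 × 10^-25 kg·m/s; new Δp'_min = 6.938 × 10^-26 kg·m/s; ratio Δp'_min/Δp_min = 1/4.

From the uncertainty principle ΔxΔp ≥ ℏ/2, the minimum momentum uncertainty is Δp_min = ℏ/(2Δx).

Original (Δx = 0.19 nm = 1.900e-10 m):
Δp_min = (1.055e-34 J·s)/(2 × 1.900e-10 m) = 2.775e-25 kg·m/s

When Δx → 4Δx:
Δp'_min = ℏ/(2 × 4Δx) = (1/4) × ℏ/(2Δx) = (1/4) × Δp_min
Δp'_min = 1/4 × 2.775e-25 kg·m/s = 6.938e-26 kg·m/s

Since Δp_min ∝ 1/Δx, when Δx is increased to 4 times its original value, Δp_min decreases to 1/4 of its original value.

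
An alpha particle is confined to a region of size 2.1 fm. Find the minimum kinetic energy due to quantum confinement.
296.102 keV

Using the uncertainty principle:

1. Position uncertainty: Δx ≈ 2.100e-15 m
2. Minimum momentum uncertainty: Δp = ℏ/(2Δx) = 2.511e-20 kg·m/s
3. Minimum kinetic energy:
   KE = (Δp)²/(2m) = (2.511e-20)²/(2 × 6.645e-27 kg)
   KE = 4.744e-14 J = 296.102 keV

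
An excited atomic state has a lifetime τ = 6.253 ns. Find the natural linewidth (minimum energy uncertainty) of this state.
52.632 neV

Using the energy-time uncertainty principle:
ΔEΔt ≥ ℏ/2

The lifetime τ represents the time uncertainty Δt.
The natural linewidth (minimum energy uncertainty) is:

ΔE = ℏ/(2τ)
ΔE = (1.055e-34 J·s) / (2 × 6.253e-09 s)
ΔE = 8.433e-27 J = 52.632 neV

This natural linewidth limits the precision of spectroscopic measurements.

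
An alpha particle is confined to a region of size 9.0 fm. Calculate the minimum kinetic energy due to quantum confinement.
16.121 keV

Using the uncertainty principle:

1. Position uncertainty: Δx ≈ 9.000e-15 m
2. Minimum momentum uncertainty: Δp = ℏ/(2Δx) = 5.859e-21 kg·m/s
3. Minimum kinetic energy:
   KE = (Δp)²/(2m) = (5.859e-21)²/(2 × 6.645e-27 kg)
   KE = 2.583e-15 J = 16.121 keV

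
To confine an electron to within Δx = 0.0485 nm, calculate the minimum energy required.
4.049 eV

Localizing a particle requires giving it sufficient momentum uncertainty:

1. From uncertainty principle: Δp ≥ ℏ/(2Δx)
   Δp_min = (1.055e-34 J·s) / (2 × 4.850e-11 m)
   Δp_min = 1.087e-24 kg·m/s

2. This momentum uncertainty corresponds to kinetic energy:
   KE ≈ (Δp)²/(2m) = (1.087e-24)²/(2 × 9.109e-31 kg)
   KE = 6.488e-19 J = 4.049 eV

Tighter localization requires more energy.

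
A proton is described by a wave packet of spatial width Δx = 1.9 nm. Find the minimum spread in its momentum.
2.775 × 10^-26 kg·m/s

For a wave packet, the spatial width Δx and momentum spread Δp are related by the uncertainty principle:
ΔxΔp ≥ ℏ/2

The minimum momentum spread is:
Δp_min = ℏ/(2Δx)
Δp_min = (1.055e-34 J·s) / (2 × 1.900e-09 m)
Δp_min = 2.775e-26 kg·m/s

A wave packet cannot have both a well-defined position and well-defined momentum.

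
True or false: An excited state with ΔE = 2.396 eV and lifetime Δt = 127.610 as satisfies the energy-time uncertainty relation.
No, it violates the uncertainty relation.

Calculate the product ΔEΔt:
ΔE = 2.396 eV = 3.839e-19 J
ΔEΔt = (3.839e-19 J) × (1.276e-16 s)
ΔEΔt = 4.899e-35 J·s

Compare to the minimum allowed value ℏ/2:
ℏ/2 = 5.273e-35 J·s

Since ΔEΔt = 4.899e-35 J·s < 5.273e-35 J·s = ℏ/2,
this violates the uncertainty relation.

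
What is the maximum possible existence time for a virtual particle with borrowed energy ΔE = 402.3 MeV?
8.181 × 10^-25 s

Using the energy-time uncertainty principle:
ΔEΔt ≥ ℏ/2

For a virtual particle borrowing energy ΔE, the maximum lifetime is:
Δt_max = ℏ/(2ΔE)

Converting energy:
ΔE = 402.3 MeV = 6.446e-11 J

Δt_max = (1.055e-34 J·s) / (2 × 6.446e-11 J)
Δt_max = 8.181e-25 s = 8.181 × 10^-25 s

Virtual particles with higher borrowed energy exist for shorter times.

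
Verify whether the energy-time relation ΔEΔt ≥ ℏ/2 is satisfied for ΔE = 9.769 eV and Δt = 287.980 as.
Yes, it satisfies the uncertainty relation.

Calculate the product ΔEΔt:
ΔE = 9.769 eV = 1.565e-18 J
ΔEΔt = (1.565e-18 J) × (2.880e-16 s)
ΔEΔt = 4.507e-34 J·s

Compare to the minimum allowed value ℏ/2:
ℏ/2 = 5.273e-35 J·s

Since ΔEΔt = 4.507e-34 J·s ≥ 5.273e-35 J·s = ℏ/2,
this satisfies the uncertainty relation.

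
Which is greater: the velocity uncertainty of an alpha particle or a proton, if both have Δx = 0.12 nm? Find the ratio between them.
The proton has the larger minimum velocity uncertainty, by a ratio of 4.0.

For both particles, Δp_min = ℏ/(2Δx) = 4.394e-25 kg·m/s (same for both).

The velocity uncertainty is Δv = Δp/m:
- alpha particle: Δv = 4.394e-25 / 6.645e-27 = 6.613e+01 m/s = 66.129 m/s
- proton: Δv = 4.394e-25 / 1.673e-27 = 2.627e+02 m/s = 262.704 m/s

Ratio: 2.627e+02 / 6.613e+01 = 4.0

The lighter particle has larger velocity uncertainty because Δv ∝ 1/m.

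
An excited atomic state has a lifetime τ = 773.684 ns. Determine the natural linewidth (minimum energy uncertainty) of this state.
425.375 peV

Using the energy-time uncertainty principle:
ΔEΔt ≥ ℏ/2

The lifetime τ represents the time uncertainty Δt.
The natural linewidth (minimum energy uncertainty) is:

ΔE = ℏ/(2τ)
ΔE = (1.055e-34 J·s) / (2 × 7.737e-07 s)
ΔE = 6.815e-29 J = 425.375 peV

This natural linewidth limits the precision of spectroscopic measurements.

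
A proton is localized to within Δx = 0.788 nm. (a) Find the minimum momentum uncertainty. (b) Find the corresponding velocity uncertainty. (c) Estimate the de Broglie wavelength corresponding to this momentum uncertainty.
(a) Δp_min = 6.691 × 10^-26 kg·m/s
(b) Δv_min = 40.006 m/s
(c) λ_dB = 9.902 nm

Step-by-step:

(a) From the uncertainty principle:
Δp_min = ℏ/(2Δx) = (1.055e-34 J·s)/(2 × 7.880e-10 m) = 6.691e-26 kg·m/s

(b) The velocity uncertainty:
Δv = Δp/m = (6.691e-26 kg·m/s)/(1.673e-27 kg) = 4.001e+01 m/s = 40.006 m/s

(c) The de Broglie wavelength for this momentum:
λ = h/p = (6.626e-34 J·s)/(6.691e-26 kg·m/s) = 9.902e-09 m = 9.902 nm

Note: The de Broglie wavelength is comparable to the localization size, as expected from wave-particle duality.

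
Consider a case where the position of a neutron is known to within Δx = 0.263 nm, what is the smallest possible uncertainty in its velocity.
119.700 m/s

Using the Heisenberg uncertainty principle and Δp = mΔv:
ΔxΔp ≥ ℏ/2
Δx(mΔv) ≥ ℏ/2

The minimum uncertainty in velocity is:
Δv_min = ℏ/(2mΔx)
Δv_min = (1.055e-34 J·s) / (2 × 1.675e-27 kg × 2.630e-10 m)
Δv_min = 1.197e+02 m/s = 119.700 m/s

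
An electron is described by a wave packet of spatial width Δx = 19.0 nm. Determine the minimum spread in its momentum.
2.775 × 10^-27 kg·m/s

For a wave packet, the spatial width Δx and momentum spread Δp are related by the uncertainty principle:
ΔxΔp ≥ ℏ/2

The minimum momentum spread is:
Δp_min = ℏ/(2Δx)
Δp_min = (1.055e-34 J·s) / (2 × 1.900e-08 m)
Δp_min = 2.775e-27 kg·m/s

A wave packet cannot have both a well-defined position and well-defined momentum.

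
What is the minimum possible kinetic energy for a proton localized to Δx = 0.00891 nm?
65.343 meV

Localizing a particle requires giving it sufficient momentum uncertainty:

1. From uncertainty principle: Δp ≥ ℏ/(2Δx)
   Δp_min = (1.055e-34 J·s) / (2 × 8.910e-12 m)
   Δp_min = 5.918e-24 kg·m/s

2. This momentum uncertainty corresponds to kinetic energy:
   KE ≈ (Δp)²/(2m) = (5.918e-24)²/(2 × 1.673e-27 kg)
   KE = 1.047e-20 J = 65.343 meV

Tighter localization requires more energy.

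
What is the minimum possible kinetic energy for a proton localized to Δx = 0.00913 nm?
62.232 meV

Localizing a particle requires giving it sufficient momentum uncertainty:

1. From uncertainty principle: Δp ≥ ℏ/(2Δx)
   Δp_min = (1.055e-34 J·s) / (2 × 9.130e-12 m)
   Δp_min = 5.775e-24 kg·m/s

2. This momentum uncertainty corresponds to kinetic energy:
   KE ≈ (Δp)²/(2m) = (5.775e-24)²/(2 × 1.673e-27 kg)
   KE = 9.971e-21 J = 62.232 meV

Tighter localization requires more energy.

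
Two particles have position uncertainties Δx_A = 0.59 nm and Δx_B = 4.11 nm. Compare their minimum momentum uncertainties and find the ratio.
Particle A has the larger minimum momentum uncertainty, by a factor of 6.97.

For each particle, the minimum momentum uncertainty is Δp_min = ℏ/(2Δx):

Particle A: Δp_A = ℏ/(2×5.900e-10 m) = 8.937e-26 kg·m/s
Particle B: Δp_B = ℏ/(2×4.110e-09 m) = 1.283e-26 kg·m/s

Ratio: Δp_A/Δp_B = 6.97

Since Δp_min ∝ 1/Δx, the particle with smaller position uncertainty (A) has larger momentum uncertainty.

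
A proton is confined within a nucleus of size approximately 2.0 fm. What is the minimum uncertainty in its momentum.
2.636 × 10^-20 kg·m/s

Using the Heisenberg uncertainty principle:
ΔxΔp ≥ ℏ/2

With Δx ≈ L = 2.000e-15 m (the confinement size):
Δp_min = ℏ/(2Δx)
Δp_min = (1.055e-34 J·s) / (2 × 2.000e-15 m)
Δp_min = 2.636e-20 kg·m/s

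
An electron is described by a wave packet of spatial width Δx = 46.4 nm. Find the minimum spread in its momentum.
1.136 × 10^-27 kg·m/s

For a wave packet, the spatial width Δx and momentum spread Δp are related by the uncertainty principle:
ΔxΔp ≥ ℏ/2

The minimum momentum spread is:
Δp_min = ℏ/(2Δx)
Δp_min = (1.055e-34 J·s) / (2 × 4.640e-08 m)
Δp_min = 1.136e-27 kg·m/s

A wave packet cannot have both a well-defined position and well-defined momentum.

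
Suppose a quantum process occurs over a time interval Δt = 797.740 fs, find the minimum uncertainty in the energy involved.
412.548 μeV

Using the energy-time uncertainty principle:
ΔEΔt ≥ ℏ/2

The minimum uncertainty in energy is:
ΔE_min = ℏ/(2Δt)
ΔE_min = (1.055e-34 J·s) / (2 × 7.977e-13 s)
ΔE_min = 6.610e-23 J = 412.548 μeV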